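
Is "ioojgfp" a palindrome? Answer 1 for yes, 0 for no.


Input: ioojgfp
Reversed: pfgjooi
  Compare pos 0 ('i') with pos 6 ('p'): MISMATCH
  Compare pos 1 ('o') with pos 5 ('f'): MISMATCH
  Compare pos 2 ('o') with pos 4 ('g'): MISMATCH
Result: not a palindrome

0


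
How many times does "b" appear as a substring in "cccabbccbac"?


Searching for "b" in "cccabbccbac"
Scanning each position:
  Position 0: "c" => no
  Position 1: "c" => no
  Position 2: "c" => no
  Position 3: "a" => no
  Position 4: "b" => MATCH
  Position 5: "b" => MATCH
  Position 6: "c" => no
  Position 7: "c" => no
  Position 8: "b" => MATCH
  Position 9: "a" => no
  Position 10: "c" => no
Total occurrences: 3

3


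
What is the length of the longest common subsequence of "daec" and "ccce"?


LCS of "daec" and "ccce"
DP table:
           c    c    c    e
      0    0    0    0    0
  d   0    0    0    0    0
  a   0    0    0    0    0
  e   0    0    0    0    1
  c   0    1    1    1    1
LCS length = dp[4][4] = 1

1


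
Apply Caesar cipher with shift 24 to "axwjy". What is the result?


Caesar cipher: shift "axwjy" by 24
  'a' (pos 0) + 24 = pos 24 = 'y'
  'x' (pos 23) + 24 = pos 21 = 'v'
  'w' (pos 22) + 24 = pos 20 = 'u'
  'j' (pos 9) + 24 = pos 7 = 'h'
  'y' (pos 24) + 24 = pos 22 = 'w'
Result: yvuhw

yvuhw


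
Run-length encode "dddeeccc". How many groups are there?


Input: dddeeccc
Scanning for consecutive runs:
  Group 1: 'd' x 3 (positions 0-2)
  Group 2: 'e' x 2 (positions 3-4)
  Group 3: 'c' x 3 (positions 5-7)
Total groups: 3

3


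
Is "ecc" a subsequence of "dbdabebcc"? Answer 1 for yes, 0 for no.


Check if "ecc" is a subsequence of "dbdabebcc"
Greedy scan:
  Position 0 ('d'): no match needed
  Position 1 ('b'): no match needed
  Position 2 ('d'): no match needed
  Position 3 ('a'): no match needed
  Position 4 ('b'): no match needed
  Position 5 ('e'): matches sub[0] = 'e'
  Position 6 ('b'): no match needed
  Position 7 ('c'): matches sub[1] = 'c'
  Position 8 ('c'): matches sub[2] = 'c'
All 3 characters matched => is a subsequence

1


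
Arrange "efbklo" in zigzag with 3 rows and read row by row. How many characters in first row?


Zigzag "efbklo" into 3 rows:
Placing characters:
  'e' => row 0
  'f' => row 1
  'b' => row 2
  'k' => row 1
  'l' => row 0
  'o' => row 1
Rows:
  Row 0: "el"
  Row 1: "fko"
  Row 2: "b"
First row length: 2

2


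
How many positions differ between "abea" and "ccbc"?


Comparing "abea" and "ccbc" position by position:
  Position 0: 'a' vs 'c' => DIFFER
  Position 1: 'b' vs 'c' => DIFFER
  Position 2: 'e' vs 'b' => DIFFER
  Position 3: 'a' vs 'c' => DIFFER
Positions that differ: 4

4


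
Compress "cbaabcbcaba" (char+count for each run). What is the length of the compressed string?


Input: cbaabcbcaba
Runs:
  'c' x 1 => "c1"
  'b' x 1 => "b1"
  'a' x 2 => "a2"
  'b' x 1 => "b1"
  'c' x 1 => "c1"
  'b' x 1 => "b1"
  'c' x 1 => "c1"
  'a' x 1 => "a1"
  'b' x 1 => "b1"
  'a' x 1 => "a1"
Compressed: "c1b1a2b1c1b1c1a1b1a1"
Compressed length: 20

20


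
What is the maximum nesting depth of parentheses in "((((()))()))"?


Input: "((((()))()))"
Tracking depth:
  Position 0 '(': depth becomes 1
  Position 1 '(': depth becomes 2
  Position 2 '(': depth becomes 3
  Position 3 '(': depth becomes 4
  Position 4 '(': depth becomes 5
  Position 5 ')': depth becomes 4
  Position 6 ')': depth becomes 3
  Position 7 ')': depth becomes 2
  Position 8 '(': depth becomes 3
  Position 9 ')': depth becomes 2
  Position 10 ')': depth becomes 1
  Position 11 ')': depth becomes 0
Maximum depth reached: 5

5


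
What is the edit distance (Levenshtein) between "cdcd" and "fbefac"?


Computing edit distance: "cdcd" -> "fbefac"
DP table:
           f    b    e    f    a    c
      0    1    2    3    4    5    6
  c   1    1    2    3    4    5    5
  d   2    2    2    3    4    5    6
  c   3    3    3    3    4    5    5
  d   4    4    4    4    4    5    6
Edit distance = dp[4][6] = 6

6


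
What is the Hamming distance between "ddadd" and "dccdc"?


Comparing "ddadd" and "dccdc" position by position:
  Position 0: 'd' vs 'd' => same
  Position 1: 'd' vs 'c' => differ
  Position 2: 'a' vs 'c' => differ
  Position 3: 'd' vs 'd' => same
  Position 4: 'd' vs 'c' => differ
Total differences (Hamming distance): 3

3


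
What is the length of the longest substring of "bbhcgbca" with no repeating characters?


Input: "bbhcgbca"
Sliding window (track last position of each char):
  Position 0 ('b'): window [0,0] length 1 -- new best
  Position 1 ('b'): repeat (last at 0), move window start to 1
  Position 1 ('b'): window [1,1] length 1
  Position 2 ('h'): window [1,2] length 2 -- new best
  Position 3 ('c'): window [1,3] length 3 -- new best
  Position 4 ('g'): window [1,4] length 4 -- new best
  Position 5 ('b'): repeat (last at 1), move window start to 2
  Position 5 ('b'): window [2,5] length 4
  Position 6 ('c'): repeat (last at 3), move window start to 4
  Position 6 ('c'): window [4,6] length 3
  Position 7 ('a'): window [4,7] length 4
Longest substring with no repeats: "bhcg" with length 4

4


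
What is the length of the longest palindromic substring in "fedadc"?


Input: "fedadc"
Checking substrings for palindromes:
  [2:5] "dad" (len 3) => palindrome
Longest palindromic substring: "dad" with length 3

3


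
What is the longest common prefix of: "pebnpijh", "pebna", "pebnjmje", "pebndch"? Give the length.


Words: pebnpijh, pebna, pebnjmje, pebndch
  Position 0: all 'p' => match
  Position 1: all 'e' => match
  Position 2: all 'b' => match
  Position 3: all 'n' => match
  Position 4: ('p', 'a', 'j', 'd') => mismatch, stop
LCP = "pebn" (length 4)

4


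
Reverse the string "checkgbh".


Input: checkgbh
Reading characters right to left:
  Position 7: 'h'
  Position 6: 'b'
  Position 5: 'g'
  Position 4: 'k'
  Position 3: 'c'
  Position 2: 'e'
  Position 1: 'h'
  Position 0: 'c'
Reversed: hbgkcehc

hbgkcehc


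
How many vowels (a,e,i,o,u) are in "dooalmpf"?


Input: dooalmpf
Checking each character:
  'd' at position 0: consonant
  'o' at position 1: vowel (running total: 1)
  'o' at position 2: vowel (running total: 2)
  'a' at position 3: vowel (running total: 3)
  'l' at position 4: consonant
  'm' at position 5: consonant
  'p' at position 6: consonant
  'f' at position 7: consonant
Total vowels: 3

3


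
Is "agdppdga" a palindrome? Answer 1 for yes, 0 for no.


Input: agdppdga
Reversed: agdppdga
  Compare pos 0 ('a') with pos 7 ('a'): match
  Compare pos 1 ('g') with pos 6 ('g'): match
  Compare pos 2 ('d') with pos 5 ('d'): match
  Compare pos 3 ('p') with pos 4 ('p'): match
Result: palindrome

1


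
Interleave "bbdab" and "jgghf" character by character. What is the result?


Interleaving "bbdab" and "jgghf":
  Position 0: 'b' from first, 'j' from second => "bj"
  Position 1: 'b' from first, 'g' from second => "bg"
  Position 2: 'd' from first, 'g' from second => "dg"
  Position 3: 'a' from first, 'h' from second => "ah"
  Position 4: 'b' from first, 'f' from second => "bf"
Result: bjbgdgahbf

bjbgdgahbf


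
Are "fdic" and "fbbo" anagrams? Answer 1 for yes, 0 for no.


Strings: "fdic", "fbbo"
Sorted first:  cdfi
Sorted second: bbfo
Differ at position 0: 'c' vs 'b' => not anagrams

0


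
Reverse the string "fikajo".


Input: fikajo
Reading characters right to left:
  Position 5: 'o'
  Position 4: 'j'
  Position 3: 'a'
  Position 2: 'k'
  Position 1: 'i'
  Position 0: 'f'
Reversed: ojakif

ojakif


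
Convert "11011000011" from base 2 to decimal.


Input: "11011000011" in base 2
Positional expansion:
  Digit '1' (value 1) x 2^10 = 1024
  Digit '1' (value 1) x 2^9 = 512
  Digit '0' (value 0) x 2^8 = 0
  Digit '1' (value 1) x 2^7 = 128
  Digit '1' (value 1) x 2^6 = 64
  Digit '0' (value 0) x 2^5 = 0
  Digit '0' (value 0) x 2^4 = 0
  Digit '0' (value 0) x 2^3 = 0
  Digit '0' (value 0) x 2^2 = 0
  Digit '1' (value 1) x 2^1 = 2
  Digit '1' (value 1) x 2^0 = 1
Sum = 1731

1731


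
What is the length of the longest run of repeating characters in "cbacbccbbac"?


Input: "cbacbccbbac"
Scanning for longest run:
  Position 1 ('b'): new char, reset run to 1
  Position 2 ('a'): new char, reset run to 1
  Position 3 ('c'): new char, reset run to 1
  Position 4 ('b'): new char, reset run to 1
  Position 5 ('c'): new char, reset run to 1
  Position 6 ('c'): continues run of 'c', length=2
  Position 7 ('b'): new char, reset run to 1
  Position 8 ('b'): continues run of 'b', length=2
  Position 9 ('a'): new char, reset run to 1
  Position 10 ('c'): new char, reset run to 1
Longest run: 'c' with length 2

2


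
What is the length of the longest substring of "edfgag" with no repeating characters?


Input: "edfgag"
Sliding window (track last position of each char):
  Position 0 ('e'): window [0,0] length 1 -- new best
  Position 1 ('d'): window [0,1] length 2 -- new best
  Position 2 ('f'): window [0,2] length 3 -- new best
  Position 3 ('g'): window [0,3] length 4 -- new best
  Position 4 ('a'): window [0,4] length 5 -- new best
  Position 5 ('g'): repeat (last at 3), move window start to 4
  Position 5 ('g'): window [4,5] length 2
Longest substring with no repeats: "edfga" with length 5

5


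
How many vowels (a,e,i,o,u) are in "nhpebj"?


Input: nhpebj
Checking each character:
  'n' at position 0: consonant
  'h' at position 1: consonant
  'p' at position 2: consonant
  'e' at position 3: vowel (running total: 1)
  'b' at position 4: consonant
  'j' at position 5: consonant
Total vowels: 1

1


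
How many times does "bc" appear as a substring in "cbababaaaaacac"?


Searching for "bc" in "cbababaaaaacac"
Scanning each position:
  Position 0: "cb" => no
  Position 1: "ba" => no
  Position 2: "ab" => no
  Position 3: "ba" => no
  Position 4: "ab" => no
  Position 5: "ba" => no
  Position 6: "aa" => no
  Position 7: "aa" => no
  Position 8: "aa" => no
  Position 9: "aa" => no
  Position 10: "ac" => no
  Position 11: "ca" => no
  Position 12: "ac" => no
Total occurrences: 0

0


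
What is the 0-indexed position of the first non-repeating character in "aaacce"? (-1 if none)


Input: aaacce
Character frequencies:
  'a': 3
  'c': 2
  'e': 1
Scanning left to right for freq == 1:
  Position 0 ('a'): freq=3, skip
  Position 1 ('a'): freq=3, skip
  Position 2 ('a'): freq=3, skip
  Position 3 ('c'): freq=2, skip
  Position 4 ('c'): freq=2, skip
  Position 5 ('e'): unique! => answer = 5

5


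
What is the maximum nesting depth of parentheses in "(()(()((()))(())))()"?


Input: "(()(()((()))(())))()"
Tracking depth:
  Position 0 '(': depth becomes 1
  Position 1 '(': depth becomes 2
  Position 2 ')': depth becomes 1
  Position 3 '(': depth becomes 2
  Position 4 '(': depth becomes 3
  Position 5 ')': depth becomes 2
  Position 6 '(': depth becomes 3
  Position 7 '(': depth becomes 4
  Position 8 '(': depth becomes 5
  Position 9 ')': depth becomes 4
  Position 10 ')': depth becomes 3
  Position 11 ')': depth becomes 2
  Position 12 '(': depth becomes 3
  Position 13 '(': depth becomes 4
  Position 14 ')': depth becomes 3
  Position 15 ')': depth becomes 2
  Position 16 ')': depth becomes 1
  Position 17 ')': depth becomes 0
  Position 18 '(': depth becomes 1
  Position 19 ')': depth becomes 0
Maximum depth reached: 5

5


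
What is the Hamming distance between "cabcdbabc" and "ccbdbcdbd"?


Comparing "cabcdbabc" and "ccbdbcdbd" position by position:
  Position 0: 'c' vs 'c' => same
  Position 1: 'a' vs 'c' => differ
  Position 2: 'b' vs 'b' => same
  Position 3: 'c' vs 'd' => differ
  Position 4: 'd' vs 'b' => differ
  Position 5: 'b' vs 'c' => differ
  Position 6: 'a' vs 'd' => differ
  Position 7: 'b' vs 'b' => same
  Position 8: 'c' vs 'd' => differ
Total differences (Hamming distance): 6

6


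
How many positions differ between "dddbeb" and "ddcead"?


Comparing "dddbeb" and "ddcead" position by position:
  Position 0: 'd' vs 'd' => same
  Position 1: 'd' vs 'd' => same
  Position 2: 'd' vs 'c' => DIFFER
  Position 3: 'b' vs 'e' => DIFFER
  Position 4: 'e' vs 'a' => DIFFER
  Position 5: 'b' vs 'd' => DIFFER
Positions that differ: 4

4


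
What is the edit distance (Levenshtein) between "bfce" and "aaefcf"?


Computing edit distance: "bfce" -> "aaefcf"
DP table:
           a    a    e    f    c    f
      0    1    2    3    4    5    6
  b   1    1    2    3    4    5    6
  f   2    2    2    3    3    4    5
  c   3    3    3    3    4    3    4
  e   4    4    4    3    4    4    4
Edit distance = dp[4][6] = 4

4


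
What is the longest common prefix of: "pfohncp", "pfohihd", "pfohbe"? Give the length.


Words: pfohncp, pfohihd, pfohbe
  Position 0: all 'p' => match
  Position 1: all 'f' => match
  Position 2: all 'o' => match
  Position 3: all 'h' => match
  Position 4: ('n', 'i', 'b') => mismatch, stop
LCP = "pfoh" (length 4)

4


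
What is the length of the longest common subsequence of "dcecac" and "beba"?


LCS of "dcecac" and "beba"
DP table:
           b    e    b    a
      0    0    0    0    0
  d   0    0    0    0    0
  c   0    0    0    0    0
  e   0    0    1    1    1
  c   0    0    1    1    1
  a   0    0    1    1    2
  c   0    0    1    1    2
LCS length = dp[6][4] = 2

2


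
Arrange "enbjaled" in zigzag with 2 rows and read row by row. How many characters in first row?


Zigzag "enbjaled" into 2 rows:
Placing characters:
  'e' => row 0
  'n' => row 1
  'b' => row 0
  'j' => row 1
  'a' => row 0
  'l' => row 1
  'e' => row 0
  'd' => row 1
Rows:
  Row 0: "ebae"
  Row 1: "njld"
First row length: 4

4


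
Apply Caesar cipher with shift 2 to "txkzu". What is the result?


Caesar cipher: shift "txkzu" by 2
  't' (pos 19) + 2 = pos 21 = 'v'
  'x' (pos 23) + 2 = pos 25 = 'z'
  'k' (pos 10) + 2 = pos 12 = 'm'
  'z' (pos 25) + 2 = pos 1 = 'b'
  'u' (pos 20) + 2 = pos 22 = 'w'
Result: vzmbw

vzmbw


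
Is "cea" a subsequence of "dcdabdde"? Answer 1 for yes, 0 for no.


Check if "cea" is a subsequence of "dcdabdde"
Greedy scan:
  Position 0 ('d'): no match needed
  Position 1 ('c'): matches sub[0] = 'c'
  Position 2 ('d'): no match needed
  Position 3 ('a'): no match needed
  Position 4 ('b'): no match needed
  Position 5 ('d'): no match needed
  Position 6 ('d'): no match needed
  Position 7 ('e'): matches sub[1] = 'e'
Only matched 2/3 characters => not a subsequence

0


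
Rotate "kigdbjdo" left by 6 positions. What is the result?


Input: "kigdbjdo", rotate left by 6
First 6 characters: "kigdbj"
Remaining characters: "do"
Concatenate remaining + first: "do" + "kigdbj" = "dokigdbj"

dokigdbj


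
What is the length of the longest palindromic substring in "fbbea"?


Input: "fbbea"
Checking substrings for palindromes:
  [1:3] "bb" (len 2) => palindrome
Longest palindromic substring: "bb" with length 2

2


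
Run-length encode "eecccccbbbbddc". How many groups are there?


Input: eecccccbbbbddc
Scanning for consecutive runs:
  Group 1: 'e' x 2 (positions 0-1)
  Group 2: 'c' x 5 (positions 2-6)
  Group 3: 'b' x 4 (positions 7-10)
  Group 4: 'd' x 2 (positions 11-12)
  Group 5: 'c' x 1 (positions 13-13)
Total groups: 5

5


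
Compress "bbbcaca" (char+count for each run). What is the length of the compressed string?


Input: bbbcaca
Runs:
  'b' x 3 => "b3"
  'c' x 1 => "c1"
  'a' x 1 => "a1"
  'c' x 1 => "c1"
  'a' x 1 => "a1"
Compressed: "b3c1a1c1a1"
Compressed length: 10

10


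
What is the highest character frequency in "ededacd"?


Input: ededacd
Character counts:
  'a': 1
  'c': 1
  'd': 3
  'e': 2
Maximum frequency: 3

3


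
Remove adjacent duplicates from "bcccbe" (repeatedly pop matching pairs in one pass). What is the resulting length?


Input: bcccbe
Stack-based adjacent duplicate removal:
  Read 'b': push. Stack: b
  Read 'c': push. Stack: bc
  Read 'c': matches stack top 'c' => pop. Stack: b
  Read 'c': push. Stack: bc
  Read 'b': push. Stack: bcb
  Read 'e': push. Stack: bcbe
Final stack: "bcbe" (length 4)

4


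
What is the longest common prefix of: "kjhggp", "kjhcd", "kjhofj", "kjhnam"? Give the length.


Words: kjhggp, kjhcd, kjhofj, kjhnam
  Position 0: all 'k' => match
  Position 1: all 'j' => match
  Position 2: all 'h' => match
  Position 3: ('g', 'c', 'o', 'n') => mismatch, stop
LCP = "kjh" (length 3)

3


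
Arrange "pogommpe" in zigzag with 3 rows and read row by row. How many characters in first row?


Zigzag "pogommpe" into 3 rows:
Placing characters:
  'p' => row 0
  'o' => row 1
  'g' => row 2
  'o' => row 1
  'm' => row 0
  'm' => row 1
  'p' => row 2
  'e' => row 1
Rows:
  Row 0: "pm"
  Row 1: "oome"
  Row 2: "gp"
First row length: 2

2


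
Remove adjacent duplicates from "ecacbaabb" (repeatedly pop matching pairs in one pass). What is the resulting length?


Input: ecacbaabb
Stack-based adjacent duplicate removal:
  Read 'e': push. Stack: e
  Read 'c': push. Stack: ec
  Read 'a': push. Stack: eca
  Read 'c': push. Stack: ecac
  Read 'b': push. Stack: ecacb
  Read 'a': push. Stack: ecacba
  Read 'a': matches stack top 'a' => pop. Stack: ecacb
  Read 'b': matches stack top 'b' => pop. Stack: ecac
  Read 'b': push. Stack: ecacb
Final stack: "ecacb" (length 5)

5


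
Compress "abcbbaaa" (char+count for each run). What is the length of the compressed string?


Input: abcbbaaa
Runs:
  'a' x 1 => "a1"
  'b' x 1 => "b1"
  'c' x 1 => "c1"
  'b' x 2 => "b2"
  'a' x 3 => "a3"
Compressed: "a1b1c1b2a3"
Compressed length: 10

10


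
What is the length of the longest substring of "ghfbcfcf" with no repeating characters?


Input: "ghfbcfcf"
Sliding window (track last position of each char):
  Position 0 ('g'): window [0,0] length 1 -- new best
  Position 1 ('h'): window [0,1] length 2 -- new best
  Position 2 ('f'): window [0,2] length 3 -- new best
  Position 3 ('b'): window [0,3] length 4 -- new best
  Position 4 ('c'): window [0,4] length 5 -- new best
  Position 5 ('f'): repeat (last at 2), move window start to 3
  Position 5 ('f'): window [3,5] length 3
  Position 6 ('c'): repeat (last at 4), move window start to 5
  Position 6 ('c'): window [5,6] length 2
  Position 7 ('f'): repeat (last at 5), move window start to 6
  Position 7 ('f'): window [6,7] length 2
Longest substring with no repeats: "ghfbc" with length 5

5


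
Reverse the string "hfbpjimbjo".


Input: hfbpjimbjo
Reading characters right to left:
  Position 9: 'o'
  Position 8: 'j'
  Position 7: 'b'
  Position 6: 'm'
  Position 5: 'i'
  Position 4: 'j'
  Position 3: 'p'
  Position 2: 'b'
  Position 1: 'f'
  Position 0: 'h'
Reversed: ojbmijpbfh

ojbmijpbfh


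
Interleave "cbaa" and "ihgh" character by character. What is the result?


Interleaving "cbaa" and "ihgh":
  Position 0: 'c' from first, 'i' from second => "ci"
  Position 1: 'b' from first, 'h' from second => "bh"
  Position 2: 'a' from first, 'g' from second => "ag"
  Position 3: 'a' from first, 'h' from second => "ah"
Result: cibhagah

cibhagah


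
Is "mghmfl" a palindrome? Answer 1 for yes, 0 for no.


Input: mghmfl
Reversed: lfmhgm
  Compare pos 0 ('m') with pos 5 ('l'): MISMATCH
  Compare pos 1 ('g') with pos 4 ('f'): MISMATCH
  Compare pos 2 ('h') with pos 3 ('m'): MISMATCH
Result: not a palindrome

0


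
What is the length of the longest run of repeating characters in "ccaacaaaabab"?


Input: "ccaacaaaabab"
Scanning for longest run:
  Position 1 ('c'): continues run of 'c', length=2
  Position 2 ('a'): new char, reset run to 1
  Position 3 ('a'): continues run of 'a', length=2
  Position 4 ('c'): new char, reset run to 1
  Position 5 ('a'): new char, reset run to 1
  Position 6 ('a'): continues run of 'a', length=2
  Position 7 ('a'): continues run of 'a', length=3
  Position 8 ('a'): continues run of 'a', length=4
  Position 9 ('b'): new char, reset run to 1
  Position 10 ('a'): new char, reset run to 1
  Position 11 ('b'): new char, reset run to 1
Longest run: 'a' with length 4

4


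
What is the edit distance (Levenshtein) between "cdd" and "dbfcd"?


Computing edit distance: "cdd" -> "dbfcd"
DP table:
           d    b    f    c    d
      0    1    2    3    4    5
  c   1    1    2    3    3    4
  d   2    1    2    3    4    3
  d   3    2    2    3    4    4
Edit distance = dp[3][5] = 4

4


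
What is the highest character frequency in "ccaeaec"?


Input: ccaeaec
Character counts:
  'a': 2
  'c': 3
  'e': 2
Maximum frequency: 3

3


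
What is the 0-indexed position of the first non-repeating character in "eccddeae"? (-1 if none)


Input: eccddeae
Character frequencies:
  'a': 1
  'c': 2
  'd': 2
  'e': 3
Scanning left to right for freq == 1:
  Position 0 ('e'): freq=3, skip
  Position 1 ('c'): freq=2, skip
  Position 2 ('c'): freq=2, skip
  Position 3 ('d'): freq=2, skip
  Position 4 ('d'): freq=2, skip
  Position 5 ('e'): freq=3, skip
  Position 6 ('a'): unique! => answer = 6

6


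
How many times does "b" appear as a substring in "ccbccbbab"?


Searching for "b" in "ccbccbbab"
Scanning each position:
  Position 0: "c" => no
  Position 1: "c" => no
  Position 2: "b" => MATCH
  Position 3: "c" => no
  Position 4: "c" => no
  Position 5: "b" => MATCH
  Position 6: "b" => MATCH
  Position 7: "a" => no
  Position 8: "b" => MATCH
Total occurrences: 4

4


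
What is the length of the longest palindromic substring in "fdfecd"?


Input: "fdfecd"
Checking substrings for palindromes:
  [0:3] "fdf" (len 3) => palindrome
Longest palindromic substring: "fdf" with length 3

3


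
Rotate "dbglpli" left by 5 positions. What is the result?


Input: "dbglpli", rotate left by 5
First 5 characters: "dbglp"
Remaining characters: "li"
Concatenate remaining + first: "li" + "dbglp" = "lidbglp"

lidbglp


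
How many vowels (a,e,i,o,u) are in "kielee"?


Input: kielee
Checking each character:
  'k' at position 0: consonant
  'i' at position 1: vowel (running total: 1)
  'e' at position 2: vowel (running total: 2)
  'l' at position 3: consonant
  'e' at position 4: vowel (running total: 3)
  'e' at position 5: vowel (running total: 4)
Total vowels: 4

4


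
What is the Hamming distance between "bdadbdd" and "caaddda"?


Comparing "bdadbdd" and "caaddda" position by position:
  Position 0: 'b' vs 'c' => differ
  Position 1: 'd' vs 'a' => differ
  Position 2: 'a' vs 'a' => same
  Position 3: 'd' vs 'd' => same
  Position 4: 'b' vs 'd' => differ
  Position 5: 'd' vs 'd' => same
  Position 6: 'd' vs 'a' => differ
Total differences (Hamming distance): 4

4


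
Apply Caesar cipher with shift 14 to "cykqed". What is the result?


Caesar cipher: shift "cykqed" by 14
  'c' (pos 2) + 14 = pos 16 = 'q'
  'y' (pos 24) + 14 = pos 12 = 'm'
  'k' (pos 10) + 14 = pos 24 = 'y'
  'q' (pos 16) + 14 = pos 4 = 'e'
  'e' (pos 4) + 14 = pos 18 = 's'
  'd' (pos 3) + 14 = pos 17 = 'r'
Result: qmyesr

qmyesr


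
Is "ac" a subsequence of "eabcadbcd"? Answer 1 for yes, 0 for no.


Check if "ac" is a subsequence of "eabcadbcd"
Greedy scan:
  Position 0 ('e'): no match needed
  Position 1 ('a'): matches sub[0] = 'a'
  Position 2 ('b'): no match needed
  Position 3 ('c'): matches sub[1] = 'c'
  Position 4 ('a'): no match needed
  Position 5 ('d'): no match needed
  Position 6 ('b'): no match needed
  Position 7 ('c'): no match needed
  Position 8 ('d'): no match needed
All 2 characters matched => is a subsequence

1


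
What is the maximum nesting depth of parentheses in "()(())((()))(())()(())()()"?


Input: "()(())((()))(())()(())()()"
Tracking depth:
  Position 0 '(': depth becomes 1
  Position 1 ')': depth becomes 0
  Position 2 '(': depth becomes 1
  Position 3 '(': depth becomes 2
  Position 4 ')': depth becomes 1
  Position 5 ')': depth becomes 0
  Position 6 '(': depth becomes 1
  Position 7 '(': depth becomes 2
  Position 8 '(': depth becomes 3
  Position 9 ')': depth becomes 2
  Position 10 ')': depth becomes 1
  Position 11 ')': depth becomes 0
  Position 12 '(': depth becomes 1
  Position 13 '(': depth becomes 2
  Position 14 ')': depth becomes 1
  Position 15 ')': depth becomes 0
  Position 16 '(': depth becomes 1
  Position 17 ')': depth becomes 0
  Position 18 '(': depth becomes 1
  Position 19 '(': depth becomes 2
  Position 20 ')': depth becomes 1
  Position 21 ')': depth becomes 0
  Position 22 '(': depth becomes 1
  Position 23 ')': depth becomes 0
  Position 24 '(': depth becomes 1
  Position 25 ')': depth becomes 0
Maximum depth reached: 3

3


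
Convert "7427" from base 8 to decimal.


Input: "7427" in base 8
Positional expansion:
  Digit '7' (value 7) x 8^3 = 3584
  Digit '4' (value 4) x 8^2 = 256
  Digit '2' (value 2) x 8^1 = 16
  Digit '7' (value 7) x 8^0 = 7
Sum = 3863

3863


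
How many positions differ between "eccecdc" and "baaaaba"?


Comparing "eccecdc" and "baaaaba" position by position:
  Position 0: 'e' vs 'b' => DIFFER
  Position 1: 'c' vs 'a' => DIFFER
  Position 2: 'c' vs 'a' => DIFFER
  Position 3: 'e' vs 'a' => DIFFER
  Position 4: 'c' vs 'a' => DIFFER
  Position 5: 'd' vs 'b' => DIFFER
  Position 6: 'c' vs 'a' => DIFFER
Positions that differ: 7

7


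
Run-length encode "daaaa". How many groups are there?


Input: daaaa
Scanning for consecutive runs:
  Group 1: 'd' x 1 (positions 0-0)
  Group 2: 'a' x 4 (positions 1-4)
Total groups: 2

2


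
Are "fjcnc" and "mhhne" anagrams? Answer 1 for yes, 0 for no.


Strings: "fjcnc", "mhhne"
Sorted first:  ccfjn
Sorted second: ehhmn
Differ at position 0: 'c' vs 'e' => not anagrams

0


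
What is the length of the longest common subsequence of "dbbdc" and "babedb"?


LCS of "dbbdc" and "babedb"
DP table:
           b    a    b    e    d    b
      0    0    0    0    0    0    0
  d   0    0    0    0    0    1    1
  b   0    1    1    1    1    1    2
  b   0    1    1    2    2    2    2
  d   0    1    1    2    2    3    3
  c   0    1    1    2    2    3    3
LCS length = dp[5][6] = 3

3


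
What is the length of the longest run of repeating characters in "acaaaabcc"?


Input: "acaaaabcc"
Scanning for longest run:
  Position 1 ('c'): new char, reset run to 1
  Position 2 ('a'): new char, reset run to 1
  Position 3 ('a'): continues run of 'a', length=2
  Position 4 ('a'): continues run of 'a', length=3
  Position 5 ('a'): continues run of 'a', length=4
  Position 6 ('b'): new char, reset run to 1
  Position 7 ('c'): new char, reset run to 1
  Position 8 ('c'): continues run of 'c', length=2
Longest run: 'a' with length 4

4


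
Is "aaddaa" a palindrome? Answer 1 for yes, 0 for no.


Input: aaddaa
Reversed: aaddaa
  Compare pos 0 ('a') with pos 5 ('a'): match
  Compare pos 1 ('a') with pos 4 ('a'): match
  Compare pos 2 ('d') with pos 3 ('d'): match
Result: palindrome

1


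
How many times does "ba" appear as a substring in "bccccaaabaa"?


Searching for "ba" in "bccccaaabaa"
Scanning each position:
  Position 0: "bc" => no
  Position 1: "cc" => no
  Position 2: "cc" => no
  Position 3: "cc" => no
  Position 4: "ca" => no
  Position 5: "aa" => no
  Position 6: "aa" => no
  Position 7: "ab" => no
  Position 8: "ba" => MATCH
  Position 9: "aa" => no
Total occurrences: 1

1


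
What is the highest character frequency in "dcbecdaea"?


Input: dcbecdaea
Character counts:
  'a': 2
  'b': 1
  'c': 2
  'd': 2
  'e': 2
Maximum frequency: 2

2


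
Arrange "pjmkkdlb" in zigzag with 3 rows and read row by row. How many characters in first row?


Zigzag "pjmkkdlb" into 3 rows:
Placing characters:
  'p' => row 0
  'j' => row 1
  'm' => row 2
  'k' => row 1
  'k' => row 0
  'd' => row 1
  'l' => row 2
  'b' => row 1
Rows:
  Row 0: "pk"
  Row 1: "jkdb"
  Row 2: "ml"
First row length: 2

2


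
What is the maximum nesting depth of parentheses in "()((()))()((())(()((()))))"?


Input: "()((()))()((())(()((()))))"
Tracking depth:
  Position 0 '(': depth becomes 1
  Position 1 ')': depth becomes 0
  Position 2 '(': depth becomes 1
  Position 3 '(': depth becomes 2
  Position 4 '(': depth becomes 3
  Position 5 ')': depth becomes 2
  Position 6 ')': depth becomes 1
  Position 7 ')': depth becomes 0
  Position 8 '(': depth becomes 1
  Position 9 ')': depth becomes 0
  Position 10 '(': depth becomes 1
  Position 11 '(': depth becomes 2
  Position 12 '(': depth becomes 3
  Position 13 ')': depth becomes 2
  Position 14 ')': depth becomes 1
  Position 15 '(': depth becomes 2
  Position 16 '(': depth becomes 3
  Position 17 ')': depth becomes 2
  Position 18 '(': depth becomes 3
  Position 19 '(': depth becomes 4
  Position 20 '(': depth becomes 5
  Position 21 ')': depth becomes 4
  Position 22 ')': depth becomes 3
  Position 23 ')': depth becomes 2
  Position 24 ')': depth becomes 1
  Position 25 ')': depth becomes 0
Maximum depth reached: 5

5


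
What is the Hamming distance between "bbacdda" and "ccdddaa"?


Comparing "bbacdda" and "ccdddaa" position by position:
  Position 0: 'b' vs 'c' => differ
  Position 1: 'b' vs 'c' => differ
  Position 2: 'a' vs 'd' => differ
  Position 3: 'c' vs 'd' => differ
  Position 4: 'd' vs 'd' => same
  Position 5: 'd' vs 'a' => differ
  Position 6: 'a' vs 'a' => same
Total differences (Hamming distance): 5

5


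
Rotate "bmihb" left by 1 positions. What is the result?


Input: "bmihb", rotate left by 1
First 1 characters: "b"
Remaining characters: "mihb"
Concatenate remaining + first: "mihb" + "b" = "mihbb"

mihbb


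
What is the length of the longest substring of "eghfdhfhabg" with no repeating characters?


Input: "eghfdhfhabg"
Sliding window (track last position of each char):
  Position 0 ('e'): window [0,0] length 1 -- new best
  Position 1 ('g'): window [0,1] length 2 -- new best
  Position 2 ('h'): window [0,2] length 3 -- new best
  Position 3 ('f'): window [0,3] length 4 -- new best
  Position 4 ('d'): window [0,4] length 5 -- new best
  Position 5 ('h'): repeat (last at 2), move window start to 3
  Position 5 ('h'): window [3,5] length 3
  Position 6 ('f'): repeat (last at 3), move window start to 4
  Position 6 ('f'): window [4,6] length 3
  Position 7 ('h'): repeat (last at 5), move window start to 6
  Position 7 ('h'): window [6,7] length 2
  Position 8 ('a'): window [6,8] length 3
  Position 9 ('b'): window [6,9] length 4
  Position 10 ('g'): window [6,10] length 5
Longest substring with no repeats: "eghfd" with length 5

5


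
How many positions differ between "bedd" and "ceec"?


Comparing "bedd" and "ceec" position by position:
  Position 0: 'b' vs 'c' => DIFFER
  Position 1: 'e' vs 'e' => same
  Position 2: 'd' vs 'e' => DIFFER
  Position 3: 'd' vs 'c' => DIFFER
Positions that differ: 3

3


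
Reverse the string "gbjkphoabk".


Input: gbjkphoabk
Reading characters right to left:
  Position 9: 'k'
  Position 8: 'b'
  Position 7: 'a'
  Position 6: 'o'
  Position 5: 'h'
  Position 4: 'p'
  Position 3: 'k'
  Position 2: 'j'
  Position 1: 'b'
  Position 0: 'g'
Reversed: kbaohpkjbg

kbaohpkjbg


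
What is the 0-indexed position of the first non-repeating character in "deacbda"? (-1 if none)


Input: deacbda
Character frequencies:
  'a': 2
  'b': 1
  'c': 1
  'd': 2
  'e': 1
Scanning left to right for freq == 1:
  Position 0 ('d'): freq=2, skip
  Position 1 ('e'): unique! => answer = 1

1


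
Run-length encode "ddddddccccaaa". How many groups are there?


Input: ddddddccccaaa
Scanning for consecutive runs:
  Group 1: 'd' x 6 (positions 0-5)
  Group 2: 'c' x 4 (positions 6-9)
  Group 3: 'a' x 3 (positions 10-12)
Total groups: 3

3


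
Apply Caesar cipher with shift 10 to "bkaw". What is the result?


Caesar cipher: shift "bkaw" by 10
  'b' (pos 1) + 10 = pos 11 = 'l'
  'k' (pos 10) + 10 = pos 20 = 'u'
  'a' (pos 0) + 10 = pos 10 = 'k'
  'w' (pos 22) + 10 = pos 6 = 'g'
Result: lukg

lukg


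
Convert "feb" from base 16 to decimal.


Input: "feb" in base 16
Positional expansion:
  Digit 'f' (value 15) x 16^2 = 3840
  Digit 'e' (value 14) x 16^1 = 224
  Digit 'b' (value 11) x 16^0 = 11
Sum = 4075

4075


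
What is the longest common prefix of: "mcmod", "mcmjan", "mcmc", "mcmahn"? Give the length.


Words: mcmod, mcmjan, mcmc, mcmahn
  Position 0: all 'm' => match
  Position 1: all 'c' => match
  Position 2: all 'm' => match
  Position 3: ('o', 'j', 'c', 'a') => mismatch, stop
LCP = "mcm" (length 3)

3


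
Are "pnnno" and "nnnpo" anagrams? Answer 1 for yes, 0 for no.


Strings: "pnnno", "nnnpo"
Sorted first:  nnnop
Sorted second: nnnop
Sorted forms match => anagrams

1


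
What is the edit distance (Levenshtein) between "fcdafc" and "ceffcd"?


Computing edit distance: "fcdafc" -> "ceffcd"
DP table:
           c    e    f    f    c    d
      0    1    2    3    4    5    6
  f   1    1    2    2    3    4    5
  c   2    1    2    3    3    3    4
  d   3    2    2    3    4    4    3
  a   4    3    3    3    4    5    4
  f   5    4    4    3    3    4    5
  c   6    5    5    4    4    3    4
Edit distance = dp[6][6] = 4

4


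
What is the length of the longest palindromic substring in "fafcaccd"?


Input: "fafcaccd"
Checking substrings for palindromes:
  [0:3] "faf" (len 3) => palindrome
  [3:6] "cac" (len 3) => palindrome
  [5:7] "cc" (len 2) => palindrome
Longest palindromic substring: "faf" with length 3

3


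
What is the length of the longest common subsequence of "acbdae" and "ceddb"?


LCS of "acbdae" and "ceddb"
DP table:
           c    e    d    d    b
      0    0    0    0    0    0
  a   0    0    0    0    0    0
  c   0    1    1    1    1    1
  b   0    1    1    1    1    2
  d   0    1    1    2    2    2
  a   0    1    1    2    2    2
  e   0    1    2    2    2    2
LCS length = dp[6][5] = 2

2


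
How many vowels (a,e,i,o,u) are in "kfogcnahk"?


Input: kfogcnahk
Checking each character:
  'k' at position 0: consonant
  'f' at position 1: consonant
  'o' at position 2: vowel (running total: 1)
  'g' at position 3: consonant
  'c' at position 4: consonant
  'n' at position 5: consonant
  'a' at position 6: vowel (running total: 2)
  'h' at position 7: consonant
  'k' at position 8: consonant
Total vowels: 2

2


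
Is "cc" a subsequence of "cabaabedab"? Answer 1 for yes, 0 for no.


Check if "cc" is a subsequence of "cabaabedab"
Greedy scan:
  Position 0 ('c'): matches sub[0] = 'c'
  Position 1 ('a'): no match needed
  Position 2 ('b'): no match needed
  Position 3 ('a'): no match needed
  Position 4 ('a'): no match needed
  Position 5 ('b'): no match needed
  Position 6 ('e'): no match needed
  Position 7 ('d'): no match needed
  Position 8 ('a'): no match needed
  Position 9 ('b'): no match needed
Only matched 1/2 characters => not a subsequence

0


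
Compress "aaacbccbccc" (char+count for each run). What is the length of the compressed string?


Input: aaacbccbccc
Runs:
  'a' x 3 => "a3"
  'c' x 1 => "c1"
  'b' x 1 => "b1"
  'c' x 2 => "c2"
  'b' x 1 => "b1"
  'c' x 3 => "c3"
Compressed: "a3c1b1c2b1c3"
Compressed length: 12

12


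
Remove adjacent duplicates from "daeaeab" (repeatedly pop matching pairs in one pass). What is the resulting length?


Input: daeaeab
Stack-based adjacent duplicate removal:
  Read 'd': push. Stack: d
  Read 'a': push. Stack: da
  Read 'e': push. Stack: dae
  Read 'a': push. Stack: daea
  Read 'e': push. Stack: daeae
  Read 'a': push. Stack: daeaea
  Read 'b': push. Stack: daeaeab
Final stack: "daeaeab" (length 7)

7


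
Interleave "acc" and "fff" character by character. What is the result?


Interleaving "acc" and "fff":
  Position 0: 'a' from first, 'f' from second => "af"
  Position 1: 'c' from first, 'f' from second => "cf"
  Position 2: 'c' from first, 'f' from second => "cf"
Result: afcfcf

afcfcf


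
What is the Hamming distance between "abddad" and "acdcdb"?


Comparing "abddad" and "acdcdb" position by position:
  Position 0: 'a' vs 'a' => same
  Position 1: 'b' vs 'c' => differ
  Position 2: 'd' vs 'd' => same
  Position 3: 'd' vs 'c' => differ
  Position 4: 'a' vs 'd' => differ
  Position 5: 'd' vs 'b' => differ
Total differences (Hamming distance): 4

4


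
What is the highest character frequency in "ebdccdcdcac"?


Input: ebdccdcdcac
Character counts:
  'a': 1
  'b': 1
  'c': 5
  'd': 3
  'e': 1
Maximum frequency: 5

5


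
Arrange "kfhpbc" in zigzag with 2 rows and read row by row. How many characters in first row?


Zigzag "kfhpbc" into 2 rows:
Placing characters:
  'k' => row 0
  'f' => row 1
  'h' => row 0
  'p' => row 1
  'b' => row 0
  'c' => row 1
Rows:
  Row 0: "khb"
  Row 1: "fpc"
First row length: 3

3


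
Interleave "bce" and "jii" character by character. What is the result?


Interleaving "bce" and "jii":
  Position 0: 'b' from first, 'j' from second => "bj"
  Position 1: 'c' from first, 'i' from second => "ci"
  Position 2: 'e' from first, 'i' from second => "ei"
Result: bjciei

bjciei


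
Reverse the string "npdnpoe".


Input: npdnpoe
Reading characters right to left:
  Position 6: 'e'
  Position 5: 'o'
  Position 4: 'p'
  Position 3: 'n'
  Position 2: 'd'
  Position 1: 'p'
  Position 0: 'n'
Reversed: eopndpn

eopndpn


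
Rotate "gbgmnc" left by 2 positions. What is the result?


Input: "gbgmnc", rotate left by 2
First 2 characters: "gb"
Remaining characters: "gmnc"
Concatenate remaining + first: "gmnc" + "gb" = "gmncgb"

gmncgb


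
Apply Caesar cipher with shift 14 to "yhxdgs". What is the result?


Caesar cipher: shift "yhxdgs" by 14
  'y' (pos 24) + 14 = pos 12 = 'm'
  'h' (pos 7) + 14 = pos 21 = 'v'
  'x' (pos 23) + 14 = pos 11 = 'l'
  'd' (pos 3) + 14 = pos 17 = 'r'
  'g' (pos 6) + 14 = pos 20 = 'u'
  's' (pos 18) + 14 = pos 6 = 'g'
Result: mvlrug

mvlrug


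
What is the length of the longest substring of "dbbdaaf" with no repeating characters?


Input: "dbbdaaf"
Sliding window (track last position of each char):
  Position 0 ('d'): window [0,0] length 1 -- new best
  Position 1 ('b'): window [0,1] length 2 -- new best
  Position 2 ('b'): repeat (last at 1), move window start to 2
  Position 2 ('b'): window [2,2] length 1
  Position 3 ('d'): window [2,3] length 2
  Position 4 ('a'): window [2,4] length 3 -- new best
  Position 5 ('a'): repeat (last at 4), move window start to 5
  Position 5 ('a'): window [5,5] length 1
  Position 6 ('f'): window [5,6] length 2
Longest substring with no repeats: "bda" with length 3

3


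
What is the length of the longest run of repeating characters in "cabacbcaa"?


Input: "cabacbcaa"
Scanning for longest run:
  Position 1 ('a'): new char, reset run to 1
  Position 2 ('b'): new char, reset run to 1
  Position 3 ('a'): new char, reset run to 1
  Position 4 ('c'): new char, reset run to 1
  Position 5 ('b'): new char, reset run to 1
  Position 6 ('c'): new char, reset run to 1
  Position 7 ('a'): new char, reset run to 1
  Position 8 ('a'): continues run of 'a', length=2
Longest run: 'a' with length 2

2


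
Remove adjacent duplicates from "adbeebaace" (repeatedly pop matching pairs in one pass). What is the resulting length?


Input: adbeebaace
Stack-based adjacent duplicate removal:
  Read 'a': push. Stack: a
  Read 'd': push. Stack: ad
  Read 'b': push. Stack: adb
  Read 'e': push. Stack: adbe
  Read 'e': matches stack top 'e' => pop. Stack: adb
  Read 'b': matches stack top 'b' => pop. Stack: ad
  Read 'a': push. Stack: ada
  Read 'a': matches stack top 'a' => pop. Stack: ad
  Read 'c': push. Stack: adc
  Read 'e': push. Stack: adce
Final stack: "adce" (length 4)

4


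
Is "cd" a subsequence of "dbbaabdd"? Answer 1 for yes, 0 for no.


Check if "cd" is a subsequence of "dbbaabdd"
Greedy scan:
  Position 0 ('d'): no match needed
  Position 1 ('b'): no match needed
  Position 2 ('b'): no match needed
  Position 3 ('a'): no match needed
  Position 4 ('a'): no match needed
  Position 5 ('b'): no match needed
  Position 6 ('d'): no match needed
  Position 7 ('d'): no match needed
Only matched 0/2 characters => not a subsequence

0


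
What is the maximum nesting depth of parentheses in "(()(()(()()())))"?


Input: "(()(()(()()())))"
Tracking depth:
  Position 0 '(': depth becomes 1
  Position 1 '(': depth becomes 2
  Position 2 ')': depth becomes 1
  Position 3 '(': depth becomes 2
  Position 4 '(': depth becomes 3
  Position 5 ')': depth becomes 2
  Position 6 '(': depth becomes 3
  Position 7 '(': depth becomes 4
  Position 8 ')': depth becomes 3
  Position 9 '(': depth becomes 4
  Position 10 ')': depth becomes 3
  Position 11 '(': depth becomes 4
  Position 12 ')': depth becomes 3
  Position 13 ')': depth becomes 2
  Position 14 ')': depth becomes 1
  Position 15 ')': depth becomes 0
Maximum depth reached: 4

4
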